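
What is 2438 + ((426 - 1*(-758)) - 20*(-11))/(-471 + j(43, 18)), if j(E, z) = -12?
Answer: 392050/161 ≈ 2435.1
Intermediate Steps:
2438 + ((426 - 1*(-758)) - 20*(-11))/(-471 + j(43, 18)) = 2438 + ((426 - 1*(-758)) - 20*(-11))/(-471 - 12) = 2438 + ((426 + 758) + 220)/(-483) = 2438 + (1184 + 220)*(-1/483) = 2438 + 1404*(-1/483) = 2438 - 468/161 = 392050/161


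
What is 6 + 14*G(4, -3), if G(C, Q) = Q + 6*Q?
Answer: -288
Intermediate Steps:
G(C, Q) = 7*Q
6 + 14*G(4, -3) = 6 + 14*(7*(-3)) = 6 + 14*(-21) = 6 - 294 = -288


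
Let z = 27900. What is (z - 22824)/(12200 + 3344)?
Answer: 1269/3886 ≈ 0.32656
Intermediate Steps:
(z - 22824)/(12200 + 3344) = (27900 - 22824)/(12200 + 3344) = 5076/15544 = 5076*(1/15544) = 1269/3886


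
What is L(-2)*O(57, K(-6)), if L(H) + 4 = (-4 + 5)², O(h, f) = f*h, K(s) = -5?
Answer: 855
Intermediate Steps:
L(H) = -3 (L(H) = -4 + (-4 + 5)² = -4 + 1² = -4 + 1 = -3)
L(-2)*O(57, K(-6)) = -(-15)*57 = -3*(-285) = 855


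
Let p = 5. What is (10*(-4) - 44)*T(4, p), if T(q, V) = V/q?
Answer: -105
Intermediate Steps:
(10*(-4) - 44)*T(4, p) = (10*(-4) - 44)*(5/4) = (-40 - 44)*(5*(1/4)) = -84*5/4 = -105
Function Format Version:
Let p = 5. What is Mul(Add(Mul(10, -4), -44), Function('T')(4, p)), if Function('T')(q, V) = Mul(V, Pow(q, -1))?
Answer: -105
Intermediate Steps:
Mul(Add(Mul(10, -4), -44), Function('T')(4, p)) = Mul(Add(Mul(10, -4), -44), Mul(5, Pow(4, -1))) = Mul(Add(-40, -44), Mul(5, Rational(1, 4))) = Mul(-84, Rational(5, 4)) = -105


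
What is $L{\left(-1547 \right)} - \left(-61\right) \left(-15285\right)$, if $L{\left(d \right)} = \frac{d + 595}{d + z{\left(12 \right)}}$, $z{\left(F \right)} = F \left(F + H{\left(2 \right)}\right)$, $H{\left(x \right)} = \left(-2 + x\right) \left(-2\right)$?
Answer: $- \frac{1308135203}{1403} \approx -9.3238 \cdot 10^{5}$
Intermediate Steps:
$H{\left(x \right)} = 4 - 2 x$
$z{\left(F \right)} = F^{2}$ ($z{\left(F \right)} = F \left(F + \left(4 - 4\right)\right) = F \left(F + 0\right) = F F = F^{2}$)
$L{\left(d \right)} = \frac{595 + d}{144 + d}$ ($L{\left(d \right)} = \frac{d + 595}{d + 12^{2}} = \frac{595 + d}{d + 144} = \frac{595 + d}{144 + d}$)
$L{\left(-1547 \right)} - \left(-61\right) \left(-15285\right) = \frac{595 - 1547}{144 - 1547} - \left(-61\right) \left(-15285\right) = \frac{1}{-1403} \left(-952\right) - 932385 = \left(- \frac{1}{1403}\right) \left(-952\right) - 932385 = \frac{952}{1403} - 932385 = - \frac{1308135203}{1403}$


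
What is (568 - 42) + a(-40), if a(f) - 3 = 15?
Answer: 544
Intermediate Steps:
a(f) = 18 (a(f) = 3 + 15 = 18)
(568 - 42) + a(-40) = (568 - 42) + 18 = 526 + 18 = 544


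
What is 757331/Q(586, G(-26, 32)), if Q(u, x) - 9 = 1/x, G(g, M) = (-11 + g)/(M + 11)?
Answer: 28021247/290 ≈ 96625.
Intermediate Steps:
G(g, M) = (-11 + g)/(11 + M)
Q(u, x) = 9 + 1/x
757331/Q(586, G(-26, 32)) = 757331/(9 + 1/((-11 - 26)/(11 + 32))) = 757331/(9 + 1/(-37/43)) = 757331/(9 - 43/37) = 757331/(290/37) = 757331*(37/290) = 28021247/290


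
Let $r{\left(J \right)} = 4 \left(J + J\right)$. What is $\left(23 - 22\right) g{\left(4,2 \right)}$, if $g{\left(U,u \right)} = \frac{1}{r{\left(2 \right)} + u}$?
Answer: $\frac{1}{18} \approx 0.055556$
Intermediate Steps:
$r{\left(J \right)} = 8 J$ ($r{\left(J \right)} = 4 \cdot 2 J = 8 J$)
$g{\left(U,u \right)} = \frac{1}{16 + u}$ ($g{\left(U,u \right)} = \frac{1}{8 \cdot 2 + u} = \frac{1}{16 + u}$)
$\left(23 - 22\right) g{\left(4,2 \right)} = \frac{23 - 22}{16 + 2} = 1 \cdot \frac{1}{18} = \frac{1}{18}$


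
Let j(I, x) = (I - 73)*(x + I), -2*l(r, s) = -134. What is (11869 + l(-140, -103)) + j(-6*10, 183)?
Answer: -4423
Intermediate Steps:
l(r, s) = 67 (l(r, s) = -½*(-134) = 67)
j(I, x) = (-73 + I)*(I + x)
(11869 + l(-140, -103)) + j(-6*10, 183) = (11869 + 67) + ((-6*10)² - (-438)*10 - 73*183 - 6*10*183) = 11936 + ((-60)² - 73*(-60) - 13359 - 60*183) = 11936 + (3600 + 4380 - 13359 - 10980) = 11936 - 16359 = -4423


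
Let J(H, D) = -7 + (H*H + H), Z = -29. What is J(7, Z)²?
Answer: 2401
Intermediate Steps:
J(H, D) = -7 + H + H² (J(H, D) = -7 + (H² + H) = -7 + (H + H²) = -7 + H + H²)
J(7, Z)² = (-7 + 7 + 7²)² = (-7 + 7 + 49)² = 49² = 2401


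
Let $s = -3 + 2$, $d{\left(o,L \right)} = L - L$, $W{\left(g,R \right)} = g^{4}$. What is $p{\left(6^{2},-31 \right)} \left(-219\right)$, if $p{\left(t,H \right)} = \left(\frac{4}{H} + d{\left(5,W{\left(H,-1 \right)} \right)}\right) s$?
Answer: $- \frac{876}{31} \approx -28.258$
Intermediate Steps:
$d{\left(o,L \right)} = 0$
$s = -1$
$p{\left(t,H \right)} = - \frac{4}{H}$ ($p{\left(t,H \right)} = \left(\frac{4}{H} + 0\right) \left(-1\right) = \frac{4}{H} \left(-1\right) = - \frac{4}{H}$)
$p{\left(6^{2},-31 \right)} \left(-219\right) = - \frac{4}{-31} \left(-219\right) = \left(-4\right) \left(- \frac{1}{31}\right) \left(-219\right) = \frac{4}{31} \left(-219\right) = - \frac{876}{31}$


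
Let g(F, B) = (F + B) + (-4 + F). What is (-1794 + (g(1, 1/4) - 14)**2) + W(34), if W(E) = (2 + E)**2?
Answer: -3999/16 ≈ -249.94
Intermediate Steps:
g(F, B) = -4 + B + 2*F (g(F, B) = (B + F) + (-4 + F) = -4 + B + 2*F)
(-1794 + (g(1, 1/4) - 14)**2) + W(34) = (-1794 + ((-4 + 1/4 + 2*1) - 14)**2) + (2 + 34)**2 = (-1794 + ((-4 + 1/4 + 2) - 14)**2) + 36**2 = (-1794 + (-7/4 - 14)**2) + 1296 = (-1794 + (-63/4)**2) + 1296 = (-1794 + 3969/16) + 1296 = -24735/16 + 1296 = -3999/16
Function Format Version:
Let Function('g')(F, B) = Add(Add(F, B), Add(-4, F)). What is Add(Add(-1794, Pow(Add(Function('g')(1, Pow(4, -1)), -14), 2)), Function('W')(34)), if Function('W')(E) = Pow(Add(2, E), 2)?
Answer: Rational(-3999, 16) ≈ -249.94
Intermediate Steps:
Function('g')(F, B) = Add(-4, B, Mul(2, F)) (Function('g')(F, B) = Add(Add(B, F), Add(-4, F)) = Add(-4, B, Mul(2, F)))
Add(Add(-1794, Pow(Add(Function('g')(1, Pow(4, -1)), -14), 2)), Function('W')(34)) = Add(Add(-1794, Pow(Add(Add(-4, Pow(4, -1), Mul(2, 1)), -14), 2)), Pow(Add(2, 34), 2)) = Add(Add(-1794, Pow(Add(Add(-4, Rational(1, 4), 2), -14), 2)), Pow(36, 2)) = Add(Add(-1794, Pow(Add(Rational(-7, 4), -14), 2)), 1296) = Add(Add(-1794, Pow(Rational(-63, 4), 2)), 1296) = Add(Add(-1794, Rational(3969, 16)), 1296) = Add(Rational(-24735, 16), 1296) = Rational(-3999, 16)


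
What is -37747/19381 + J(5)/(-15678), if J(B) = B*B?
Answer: -592281991/303855318 ≈ -1.9492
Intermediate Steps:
J(B) = B²
-37747/19381 + J(5)/(-15678) = -37747/19381 + 5²/(-15678) = -37747*1/19381 + 25*(-1/15678) = -37747/19381 - 25/15678 = -592281991/303855318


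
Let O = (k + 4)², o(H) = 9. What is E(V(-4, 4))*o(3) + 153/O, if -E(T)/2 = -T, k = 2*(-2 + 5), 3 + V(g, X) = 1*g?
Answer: -12447/100 ≈ -124.47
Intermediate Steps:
V(g, X) = -3 + g (V(g, X) = -3 + 1*g = -3 + g)
k = 6 (k = 2*3 = 6)
E(T) = 2*T (E(T) = -(-2)*T = 2*T)
O = 100 (O = (6 + 4)² = 10² = 100)
E(V(-4, 4))*o(3) + 153/O = (2*(-3 - 4))*9 + 153/100 = (2*(-7))*9 + 153*(1/100) = -14*9 + 153/100 = -126 + 153/100 = -12447/100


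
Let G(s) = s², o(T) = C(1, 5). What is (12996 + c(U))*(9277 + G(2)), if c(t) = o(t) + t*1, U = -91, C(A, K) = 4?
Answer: 119808429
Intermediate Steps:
o(T) = 4
c(t) = 4 + t (c(t) = 4 + t*1 = 4 + t)
(12996 + c(U))*(9277 + G(2)) = (12996 + (4 - 91))*(9277 + 2²) = (12996 - 87)*(9277 + 4) = 12909*9281 = 119808429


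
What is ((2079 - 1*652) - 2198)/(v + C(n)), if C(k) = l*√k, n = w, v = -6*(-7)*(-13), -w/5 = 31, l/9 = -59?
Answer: 46774/4889119 - 45489*I*√155/4889119 ≈ 0.009567 - 0.11584*I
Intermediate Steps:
l = -531 (l = 9*(-59) = -531)
w = -155 (w = -5*31 = -155)
v = -546 (v = 42*(-13) = -546)
n = -155
C(k) = -531*√k
((2079 - 1*652) - 2198)/(v + C(n)) = ((2079 - 1*652) - 2198)/(-546 - 531*I*√155) = ((2079 - 652) - 2198)/(-546 - 531*I*√155) = (1427 - 2198)/(-546 - 531*I*√155) = -771/(-546 - 531*I*√155)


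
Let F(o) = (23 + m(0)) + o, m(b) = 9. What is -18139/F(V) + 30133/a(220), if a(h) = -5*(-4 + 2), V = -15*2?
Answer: -30281/5 ≈ -6056.2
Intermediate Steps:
V = -30
a(h) = 10 (a(h) = -5*(-2) = 10)
F(o) = 32 + o (F(o) = (23 + 9) + o = 32 + o)
-18139/F(V) + 30133/a(220) = -18139/(32 - 30) + 30133/10 = -18139/2 + 30133*(1/10) = -18139*1/2 + 30133/10 = -18139/2 + 30133/10 = -30281/5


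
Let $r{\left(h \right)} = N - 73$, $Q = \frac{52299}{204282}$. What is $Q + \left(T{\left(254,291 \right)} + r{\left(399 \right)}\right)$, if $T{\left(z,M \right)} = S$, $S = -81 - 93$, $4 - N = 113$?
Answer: $- \frac{207043}{582} \approx -355.74$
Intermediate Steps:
$N = -109$ ($N = 4 - 113 = -109$)
$Q = \frac{149}{582}$ ($Q = 52299 \cdot \frac{1}{204282} = \frac{149}{582} \approx 0.25601$)
$r{\left(h \right)} = -182$ ($r{\left(h \right)} = -109 - 73 = -182$)
$S = -174$
$T{\left(z,M \right)} = -174$
$Q + \left(T{\left(254,291 \right)} + r{\left(399 \right)}\right) = \frac{149}{582} - 356 = - \frac{207043}{582}$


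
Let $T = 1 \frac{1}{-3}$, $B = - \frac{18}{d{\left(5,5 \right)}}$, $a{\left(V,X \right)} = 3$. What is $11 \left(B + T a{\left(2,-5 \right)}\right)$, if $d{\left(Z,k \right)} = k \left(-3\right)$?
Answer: $\frac{11}{5} \approx 2.2$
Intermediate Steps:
$d{\left(Z,k \right)} = - 3 k$
$B = \frac{6}{5}$ ($B = - \frac{18}{\left(-3\right) 5} = - \frac{18}{-15} = \left(-18\right) \left(- \frac{1}{15}\right) = \frac{6}{5} \approx 1.2$)
$T = - \frac{1}{3}$ ($T = 1 \left(- \frac{1}{3}\right) = - \frac{1}{3} \approx -0.33333$)
$11 \left(B + T a{\left(2,-5 \right)}\right) = 11 \left(\frac{6}{5} - 1\right) = 11 \cdot \frac{1}{5} = \frac{11}{5}$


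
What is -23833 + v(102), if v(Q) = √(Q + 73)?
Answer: -23833 + 5*√7 ≈ -23820.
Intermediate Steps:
v(Q) = √(73 + Q)
-23833 + v(102) = -23833 + √(73 + 102) = -23833 + √175 = -23833 + 5*√7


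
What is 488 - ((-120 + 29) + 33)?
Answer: 546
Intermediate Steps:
488 - ((-120 + 29) + 33) = 488 - (-91 + 33) = 488 - 1*(-58) = 488 + 58 = 546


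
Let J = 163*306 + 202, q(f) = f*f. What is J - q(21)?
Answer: 49639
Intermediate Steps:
q(f) = f²
J = 50080 (J = 49878 + 202 = 50080)
J - q(21) = 50080 - 1*21² = 50080 - 1*441 = 50080 - 441 = 49639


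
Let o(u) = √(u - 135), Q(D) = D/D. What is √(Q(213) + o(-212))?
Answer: √(1 + I*√347) ≈ 3.1349 + 2.9711*I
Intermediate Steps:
Q(D) = 1
o(u) = √(-135 + u)
√(Q(213) + o(-212)) = √(1 + √(-135 - 212)) = √(1 + √(-347)) = √(1 + I*√347)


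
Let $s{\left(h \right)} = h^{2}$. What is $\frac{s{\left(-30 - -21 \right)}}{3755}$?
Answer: $\frac{81}{3755} \approx 0.021571$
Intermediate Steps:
$\frac{s{\left(-30 - -21 \right)}}{3755} = \frac{\left(-30 - -21\right)^{2}}{3755} = \left(-30 + 21\right)^{2} \cdot \frac{1}{3755} = \left(-9\right)^{2} \cdot \frac{1}{3755} = 81 \cdot \frac{1}{3755} = \frac{81}{3755}$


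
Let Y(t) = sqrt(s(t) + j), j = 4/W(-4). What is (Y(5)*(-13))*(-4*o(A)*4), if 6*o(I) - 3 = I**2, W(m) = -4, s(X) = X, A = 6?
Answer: 2704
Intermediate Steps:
j = -1 (j = 4/(-4) = 4*(-1/4) = -1)
Y(t) = sqrt(-1 + t) (Y(t) = sqrt(t - 1) = sqrt(-1 + t))
o(I) = 1/2 + I**2/6
(Y(5)*(-13))*(-4*o(A)*4) = (sqrt(-1 + 5)*(-13))*(-4*(1/2 + (1/6)*6**2)*4) = (sqrt(4)*(-13))*(-4*(1/2 + (1/6)*36)*4) = (2*(-13))*(-4*(1/2 + 6)*4) = -26*(-4*13/2)*4 = -(-676)*4 = -26*(-104) = 2704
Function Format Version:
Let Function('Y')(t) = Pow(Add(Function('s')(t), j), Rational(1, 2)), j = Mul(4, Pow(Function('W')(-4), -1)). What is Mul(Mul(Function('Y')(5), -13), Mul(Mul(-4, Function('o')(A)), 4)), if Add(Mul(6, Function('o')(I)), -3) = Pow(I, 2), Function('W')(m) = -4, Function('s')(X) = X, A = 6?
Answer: 2704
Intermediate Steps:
j = -1 (j = Mul(4, Pow(-4, -1)) = Mul(4, Rational(-1, 4)) = -1)
Function('Y')(t) = Pow(Add(-1, t), Rational(1, 2)) (Function('Y')(t) = Pow(Add(t, -1), Rational(1, 2)) = Pow(Add(-1, t), Rational(1, 2)))
Function('o')(I) = Add(Rational(1, 2), Mul(Rational(1, 6), Pow(I, 2)))
Mul(Mul(Function('Y')(5), -13), Mul(Mul(-4, Function('o')(A)), 4)) = Mul(Mul(Pow(Add(-1, 5), Rational(1, 2)), -13), Mul(Mul(-4, Add(Rational(1, 2), Mul(Rational(1, 6), Pow(6, 2)))), 4)) = Mul(Mul(Pow(4, Rational(1, 2)), -13), Mul(Mul(-4, Add(Rational(1, 2), Mul(Rational(1, 6), 36))), 4)) = Mul(Mul(2, -13), Mul(Mul(-4, Add(Rational(1, 2), 6)), 4)) = Mul(-26, Mul(Mul(-4, Rational(13, 2)), 4)) = Mul(-26, Mul(-26, 4)) = Mul(-26, -104) = 2704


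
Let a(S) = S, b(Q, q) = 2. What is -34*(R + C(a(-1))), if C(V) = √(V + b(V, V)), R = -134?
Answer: 4522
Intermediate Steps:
C(V) = √(2 + V) (C(V) = √(V + 2) = √(2 + V))
-34*(R + C(a(-1))) = -34*(-134 + √(2 - 1)) = -34*(-134 + √1) = -34*(-134 + 1) = -34*(-133) = 4522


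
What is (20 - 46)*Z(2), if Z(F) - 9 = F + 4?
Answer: -390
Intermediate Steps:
Z(F) = 13 + F (Z(F) = 9 + (F + 4) = 9 + (4 + F) = 13 + F)
(20 - 46)*Z(2) = (20 - 46)*(13 + 2) = -26*15 = -390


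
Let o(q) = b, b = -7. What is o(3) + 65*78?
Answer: 5063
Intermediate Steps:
o(q) = -7
o(3) + 65*78 = -7 + 65*78 = -7 + 5070 = 5063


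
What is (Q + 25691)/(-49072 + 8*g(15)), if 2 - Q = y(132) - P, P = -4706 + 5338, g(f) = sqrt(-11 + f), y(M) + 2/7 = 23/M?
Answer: -333211/620928 ≈ -0.53663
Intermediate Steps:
y(M) = -2/7 + 23/M
P = 632
Q = 585919/924 (Q = 2 - ((-2/7 + 23/132) - 1*632) = 2 - ((-2/7 + 23*(1/132)) - 632) = 2 - ((-2/7 + 23/132) - 632) = 2 - (-103/924 - 632) = 2 - 1*(-584071/924) = 2 + 584071/924 = 585919/924 ≈ 634.11)
(Q + 25691)/(-49072 + 8*g(15)) = (585919/924 + 25691)/(-49072 + 8*sqrt(-11 + 15)) = 24324403/(924*(-49072 + 8*sqrt(4))) = 24324403/(924*(-49072 + 8*2)) = 24324403/(924*(-49072 + 16)) = (24324403/924)/(-49056) = (24324403/924)*(-1/49056) = -333211/620928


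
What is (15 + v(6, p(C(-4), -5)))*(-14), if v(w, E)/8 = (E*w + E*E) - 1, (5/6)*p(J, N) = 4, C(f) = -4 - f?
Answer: -147602/25 ≈ -5904.1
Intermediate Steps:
p(J, N) = 24/5 (p(J, N) = (6/5)*4 = 24/5)
v(w, E) = -8 + 8*E² + 8*E*w (v(w, E) = 8*((E*w + E*E) - 1) = 8*((E*w + E²) - 1) = 8*((E² + E*w) - 1) = 8*(-1 + E² + E*w) = -8 + 8*E² + 8*E*w)
(15 + v(6, p(C(-4), -5)))*(-14) = (15 + (-8 + 8*(24/5)² + 8*(24/5)*6))*(-14) = (15 + (-8 + 8*(576/25) + 1152/5))*(-14) = (15 + (-8 + 4608/25 + 1152/5))*(-14) = (15 + 10168/25)*(-14) = (10543/25)*(-14) = -147602/25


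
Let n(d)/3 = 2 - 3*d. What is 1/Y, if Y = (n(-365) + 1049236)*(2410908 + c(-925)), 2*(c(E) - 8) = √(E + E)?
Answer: 4821832/12235659970648256499 - 5*I*√74/12235659970648256499 ≈ 3.9408e-13 - 3.5153e-18*I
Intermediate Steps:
n(d) = 6 - 9*d (n(d) = 3*(2 - 3*d) = 6 - 9*d)
c(E) = 8 + √2*√E/2 (c(E) = 8 + √(E + E)/2 = 8 + √(2*E)/2 = 8 + (√2*√E)/2 = 8 + √2*√E/2)
Y = 2537554184732 + 5262635*I*√74/2 (Y = ((6 - 9*(-365)) + 1049236)*(2410908 + (8 + √2*√(-925)/2)) = ((6 + 3285) + 1049236)*(2410908 + (8 + √2*(5*I*√37)/2)) = (3291 + 1049236)*(2410908 + (8 + 5*I*√74/2)) = 1052527*(2410916 + 5*I*√74/2) = 2537554184732 + 5262635*I*√74/2 ≈ 2.5376e+12 + 2.2635e+7*I)
1/Y = 1/(2537554184732 + 5262635*I*√74/2)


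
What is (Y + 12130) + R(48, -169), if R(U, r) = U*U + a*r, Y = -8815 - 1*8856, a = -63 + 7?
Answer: 6227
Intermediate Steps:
a = -56
Y = -17671 (Y = -8815 - 8856 = -17671)
R(U, r) = U² - 56*r (R(U, r) = U*U - 56*r = U² - 56*r)
(Y + 12130) + R(48, -169) = (-17671 + 12130) + (48² - 56*(-169)) = -5541 + (2304 + 9464) = -5541 + 11768 = 6227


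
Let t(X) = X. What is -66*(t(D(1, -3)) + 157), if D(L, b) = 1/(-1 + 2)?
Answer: -10428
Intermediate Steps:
D(L, b) = 1 (D(L, b) = 1/1 = 1)
-66*(t(D(1, -3)) + 157) = -66*(1 + 157) = -66*158 = -10428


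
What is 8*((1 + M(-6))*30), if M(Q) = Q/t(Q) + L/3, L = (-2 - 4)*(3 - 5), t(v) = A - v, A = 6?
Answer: 1080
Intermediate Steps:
t(v) = 6 - v
L = 12 (L = -6*(-2) = 12)
M(Q) = 4 + Q/(6 - Q) (M(Q) = Q/(6 - Q) + 12/3 = Q/(6 - Q) + 12*(1/3) = Q/(6 - Q) + 4 = 4 + Q/(6 - Q))
8*((1 + M(-6))*30) = 8*((1 + 3*(-8 - 6)/(-6 - 6))*30) = 8*((1 + 3*(-14)/(-12))*30) = 8*((1 + 3*(-1/12)*(-14))*30) = 8*((1 + 7/2)*30) = 8*((9/2)*30) = 8*135 = 1080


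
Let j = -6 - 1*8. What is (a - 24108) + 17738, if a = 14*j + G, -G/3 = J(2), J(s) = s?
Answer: -6572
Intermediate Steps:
j = -14 (j = -6 - 8 = -14)
G = -6 (G = -3*2 = -6)
a = -202 (a = 14*(-14) - 6 = -196 - 6 = -202)
(a - 24108) + 17738 = (-202 - 24108) + 17738 = -24310 + 17738 = -6572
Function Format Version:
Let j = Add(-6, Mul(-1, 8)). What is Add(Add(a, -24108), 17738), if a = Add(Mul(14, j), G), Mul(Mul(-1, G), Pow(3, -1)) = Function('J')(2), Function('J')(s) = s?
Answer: -6572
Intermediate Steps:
j = -14 (j = Add(-6, -8) = -14)
G = -6 (G = Mul(-3, 2) = -6)
a = -202 (a = Add(Mul(14, -14), -6) = Add(-196, -6) = -202)
Add(Add(a, -24108), 17738) = Add(Add(-202, -24108), 17738) = Add(-24310, 17738) = -6572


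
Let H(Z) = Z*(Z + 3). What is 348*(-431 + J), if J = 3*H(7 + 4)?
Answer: 10788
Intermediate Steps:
H(Z) = Z*(3 + Z)
J = 462 (J = 3*((7 + 4)*(3 + (7 + 4))) = 3*(11*(3 + 11)) = 3*(11*14) = 3*154 = 462)
348*(-431 + J) = 348*(-431 + 462) = 348*31 = 10788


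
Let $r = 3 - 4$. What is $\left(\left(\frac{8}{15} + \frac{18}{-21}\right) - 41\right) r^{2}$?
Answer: $- \frac{4339}{105} \approx -41.324$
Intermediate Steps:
$r = -1$ ($r = 3 - 4 = -1$)
$\left(\left(\frac{8}{15} + \frac{18}{-21}\right) - 41\right) r^{2} = \left(\left(\frac{8}{15} + \frac{18}{-21}\right) - 41\right) \left(-1\right)^{2} = \left(\left(8 \cdot \frac{1}{15} + 18 \left(- \frac{1}{21}\right)\right) - 41\right) 1 = \left(\left(\frac{8}{15} - \frac{6}{7}\right) - 41\right) 1 = \left(- \frac{34}{105} - 41\right) 1 = \left(- \frac{4339}{105}\right) 1 = - \frac{4339}{105}$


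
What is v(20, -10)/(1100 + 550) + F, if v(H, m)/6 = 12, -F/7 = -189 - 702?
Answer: 1715187/275 ≈ 6237.0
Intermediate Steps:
F = 6237 (F = -7*(-189 - 702) = -7*(-891) = 6237)
v(H, m) = 72 (v(H, m) = 6*12 = 72)
v(20, -10)/(1100 + 550) + F = 72/(1100 + 550) + 6237 = 72/1650 + 6237 = (1/1650)*72 + 6237 = 12/275 + 6237 = 1715187/275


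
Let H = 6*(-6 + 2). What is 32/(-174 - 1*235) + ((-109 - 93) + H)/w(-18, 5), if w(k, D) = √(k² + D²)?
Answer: -32/409 - 226*√349/349 ≈ -12.176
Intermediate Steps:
H = -24 (H = 6*(-4) = -24)
w(k, D) = √(D² + k²)
32/(-174 - 1*235) + ((-109 - 93) + H)/w(-18, 5) = 32/(-174 - 1*235) + ((-109 - 93) - 24)/(√(5² + (-18)²)) = 32/(-174 - 235) + (-202 - 24)/(√(25 + 324)) = 32/(-409) - 226*√349/349 = 32*(-1/409) - 226*√349/349 = -32/409 - 226*√349/349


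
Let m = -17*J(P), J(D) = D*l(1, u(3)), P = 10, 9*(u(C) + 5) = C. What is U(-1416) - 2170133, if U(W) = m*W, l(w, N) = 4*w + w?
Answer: -966533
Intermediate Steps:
u(C) = -5 + C/9
l(w, N) = 5*w
J(D) = 5*D (J(D) = D*(5*1) = D*5 = 5*D)
m = -850 (m = -85*10 = -17*50 = -850)
U(W) = -850*W
U(-1416) - 2170133 = -850*(-1416) - 2170133 = 1203600 - 2170133 = -966533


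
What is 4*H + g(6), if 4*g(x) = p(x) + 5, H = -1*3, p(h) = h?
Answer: -37/4 ≈ -9.2500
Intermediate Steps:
H = -3
g(x) = 5/4 + x/4 (g(x) = (x + 5)/4 = (5 + x)/4 = 5/4 + x/4)
4*H + g(6) = 4*(-3) + (5/4 + (1/4)*6) = -12 + (5/4 + 3/2) = -12 + 11/4 = -37/4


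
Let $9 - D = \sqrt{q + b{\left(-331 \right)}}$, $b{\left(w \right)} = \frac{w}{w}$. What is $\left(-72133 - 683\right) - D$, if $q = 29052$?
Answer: $-72825 + \sqrt{29053} \approx -72655.0$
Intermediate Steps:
$b{\left(w \right)} = 1$
$D = 9 - \sqrt{29053}$ ($D = 9 - \sqrt{29052 + 1} = 9 - \sqrt{29053} \approx -161.45$)
$\left(-72133 - 683\right) - D = \left(-72133 - 683\right) - \left(9 - \sqrt{29053}\right) = -72816 - \left(9 - \sqrt{29053}\right) = -72825 + \sqrt{29053}$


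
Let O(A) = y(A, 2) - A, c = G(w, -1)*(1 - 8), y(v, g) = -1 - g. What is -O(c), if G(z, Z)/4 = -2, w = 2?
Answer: 59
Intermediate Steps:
G(z, Z) = -8 (G(z, Z) = 4*(-2) = -8)
c = 56 (c = -8*(1 - 8) = -8*(-7) = 56)
O(A) = -3 - A (O(A) = (-1 - 1*2) - A = (-1 - 2) - A = -3 - A)
-O(c) = -(-3 - 1*56) = -(-3 - 56) = -1*(-59) = 59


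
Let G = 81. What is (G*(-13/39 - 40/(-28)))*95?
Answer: 58995/7 ≈ 8427.9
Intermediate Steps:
(G*(-13/39 - 40/(-28)))*95 = (81*(-13/39 - 40/(-28)))*95 = (81*(-13*1/39 - 40*(-1/28)))*95 = (81*(-1/3 + 10/7))*95 = (81*(23/21))*95 = (621/7)*95 = 58995/7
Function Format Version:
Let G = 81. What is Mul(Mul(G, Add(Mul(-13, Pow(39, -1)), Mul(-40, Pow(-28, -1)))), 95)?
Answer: Rational(58995, 7) ≈ 8427.9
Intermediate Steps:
Mul(Mul(G, Add(Mul(-13, Pow(39, -1)), Mul(-40, Pow(-28, -1)))), 95) = Mul(Mul(81, Add(Mul(-13, Pow(39, -1)), Mul(-40, Pow(-28, -1)))), 95) = Mul(Mul(81, Add(Mul(-13, Rational(1, 39)), Mul(-40, Rational(-1, 28)))), 95) = Mul(Mul(81, Add(Rational(-1, 3), Rational(10, 7))), 95) = Mul(Mul(81, Rational(23, 21)), 95) = Mul(Rational(621, 7), 95) = Rational(58995, 7)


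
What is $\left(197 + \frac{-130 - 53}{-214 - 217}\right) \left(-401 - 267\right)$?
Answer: $- \frac{56840120}{431} \approx -1.3188 \cdot 10^{5}$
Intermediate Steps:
$\left(197 + \frac{-130 - 53}{-214 - 217}\right) \left(-401 - 267\right) = \left(197 - \frac{183}{-431}\right) \left(-668\right) = \left(197 - - \frac{183}{431}\right) \left(-668\right) = \left(197 + \frac{183}{431}\right) \left(-668\right) = \frac{85090}{431} \left(-668\right) = - \frac{56840120}{431}$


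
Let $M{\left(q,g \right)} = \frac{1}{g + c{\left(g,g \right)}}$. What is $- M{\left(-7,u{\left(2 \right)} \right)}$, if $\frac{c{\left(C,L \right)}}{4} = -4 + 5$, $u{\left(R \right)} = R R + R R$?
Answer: $- \frac{1}{12} \approx -0.083333$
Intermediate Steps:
$u{\left(R \right)} = 2 R^{2}$ ($u{\left(R \right)} = R^{2} + R^{2} = 2 R^{2}$)
$c{\left(C,L \right)} = 4$ ($c{\left(C,L \right)} = 4 \left(-4 + 5\right) = 4 \cdot 1 = 4$)
$M{\left(q,g \right)} = \frac{1}{4 + g}$ ($M{\left(q,g \right)} = \frac{1}{g + 4} = \frac{1}{4 + g}$)
$- M{\left(-7,u{\left(2 \right)} \right)} = - \frac{1}{4 + 2 \cdot 2^{2}} = - \frac{1}{4 + 2 \cdot 4} = - \frac{1}{4 + 8} = - \frac{1}{12}$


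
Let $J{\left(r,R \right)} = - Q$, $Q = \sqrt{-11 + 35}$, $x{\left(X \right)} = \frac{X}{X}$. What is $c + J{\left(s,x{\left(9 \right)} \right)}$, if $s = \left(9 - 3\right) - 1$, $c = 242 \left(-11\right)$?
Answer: $-2662 - 2 \sqrt{6} \approx -2666.9$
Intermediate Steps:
$x{\left(X \right)} = 1$
$c = -2662$
$Q = 2 \sqrt{6}$ ($Q = \sqrt{24} = 2 \sqrt{6} \approx 4.899$)
$s = 5$ ($s = 6 - 1 = 5$)
$J{\left(r,R \right)} = - 2 \sqrt{6}$
$c + J{\left(s,x{\left(9 \right)} \right)} = -2662 - 2 \sqrt{6}$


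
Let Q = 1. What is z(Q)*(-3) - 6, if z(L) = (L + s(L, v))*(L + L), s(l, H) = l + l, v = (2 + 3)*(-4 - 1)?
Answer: -24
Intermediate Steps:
v = -25 (v = 5*(-5) = -25)
s(l, H) = 2*l
z(L) = 6*L**2 (z(L) = (L + 2*L)*(L + L) = (3*L)*(2*L) = 6*L**2)
z(Q)*(-3) - 6 = (6*1**2)*(-3) - 6 = (6*1)*(-3) - 6 = 6*(-3) - 6 = -18 - 6 = -24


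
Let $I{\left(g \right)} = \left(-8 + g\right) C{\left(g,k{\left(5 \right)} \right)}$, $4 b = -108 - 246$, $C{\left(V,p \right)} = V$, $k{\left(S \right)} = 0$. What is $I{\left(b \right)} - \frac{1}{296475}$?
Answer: $\frac{10127882471}{1185900} \approx 8540.3$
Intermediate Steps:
$b = - \frac{177}{2}$ ($b = \frac{-108 - 246}{4} = \frac{1}{4} \left(-354\right) = - \frac{177}{2} \approx -88.5$)
$I{\left(g \right)} = g \left(-8 + g\right)$ ($I{\left(g \right)} = \left(-8 + g\right) g = g \left(-8 + g\right)$)
$I{\left(b \right)} - \frac{1}{296475} = - \frac{177 \left(-8 - \frac{177}{2}\right)}{2} - \frac{1}{296475} = \left(- \frac{177}{2}\right) \left(- \frac{193}{2}\right) - \frac{1}{296475} = \frac{34161}{4} - \frac{1}{296475} = \frac{10127882471}{1185900}$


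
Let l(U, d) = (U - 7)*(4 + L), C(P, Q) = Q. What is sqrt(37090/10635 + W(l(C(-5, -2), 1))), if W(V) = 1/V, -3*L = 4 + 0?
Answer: sqrt(27714810)/2836 ≈ 1.8563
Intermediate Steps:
L = -4/3 (L = -(4 + 0)/3 = -1/3*4 = -4/3 ≈ -1.3333)
l(U, d) = -56/3 + 8*U/3 (l(U, d) = (U - 7)*(4 - 4/3) = (-7 + U)*(8/3) = -56/3 + 8*U/3)
sqrt(37090/10635 + W(l(C(-5, -2), 1))) = sqrt(37090/10635 + 1/(-56/3 + (8/3)*(-2))) = sqrt(37090*(1/10635) + 1/(-56/3 - 16/3)) = sqrt(7418/2127 + 1/(-24)) = sqrt(7418/2127 - 1/24) = sqrt(19545/5672) = sqrt(27714810)/2836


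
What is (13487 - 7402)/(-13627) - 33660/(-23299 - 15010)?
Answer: 225574555/522036743 ≈ 0.43210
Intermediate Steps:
(13487 - 7402)/(-13627) - 33660/(-23299 - 15010) = 6085*(-1/13627) - 33660/(-38309) = -6085/13627 - 33660*(-1/38309) = -6085/13627 + 33660/38309 = 225574555/522036743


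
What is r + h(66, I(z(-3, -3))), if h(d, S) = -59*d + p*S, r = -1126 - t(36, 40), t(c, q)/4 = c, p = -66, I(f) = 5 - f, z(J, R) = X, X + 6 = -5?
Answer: -6220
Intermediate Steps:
X = -11 (X = -6 - 5 = -11)
z(J, R) = -11
t(c, q) = 4*c
r = -1270 (r = -1126 - 4*36 = -1126 - 1*144 = -1126 - 144 = -1270)
h(d, S) = -66*S - 59*d (h(d, S) = -59*d - 66*S = -66*S - 59*d)
r + h(66, I(z(-3, -3))) = -1270 + (-66*(5 - 1*(-11)) - 59*66) = -1270 + (-66*(5 + 11) - 3894) = -1270 + (-66*16 - 3894) = -1270 + (-1056 - 3894) = -1270 - 4950 = -6220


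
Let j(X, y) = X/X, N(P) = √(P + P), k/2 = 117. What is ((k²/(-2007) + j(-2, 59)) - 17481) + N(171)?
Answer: -3904124/223 + 3*√38 ≈ -17489.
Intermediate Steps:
k = 234 (k = 2*117 = 234)
N(P) = √2*√P (N(P) = √(2*P) = √2*√P)
j(X, y) = 1
((k²/(-2007) + j(-2, 59)) - 17481) + N(171) = ((234²/(-2007) + 1) - 17481) + √2*√171 = ((54756*(-1/2007) + 1) - 17481) + √2*(3*√19) = ((-6084/223 + 1) - 17481) + 3*√38 = (-5861/223 - 17481) + 3*√38 = -3904124/223 + 3*√38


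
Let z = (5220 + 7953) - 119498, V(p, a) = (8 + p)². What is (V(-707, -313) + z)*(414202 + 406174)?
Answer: 313610055776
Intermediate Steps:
z = -106325 (z = 13173 - 119498 = -106325)
(V(-707, -313) + z)*(414202 + 406174) = ((8 - 707)² - 106325)*(414202 + 406174) = ((-699)² - 106325)*820376 = (488601 - 106325)*820376 = 382276*820376 = 313610055776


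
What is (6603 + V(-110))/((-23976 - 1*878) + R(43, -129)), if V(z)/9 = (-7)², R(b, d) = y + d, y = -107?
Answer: -3522/12545 ≈ -0.28075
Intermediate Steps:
R(b, d) = -107 + d
V(z) = 441 (V(z) = 9*(-7)² = 9*49 = 441)
(6603 + V(-110))/((-23976 - 1*878) + R(43, -129)) = (6603 + 441)/((-23976 - 1*878) + (-107 - 129)) = 7044/((-23976 - 878) - 236) = 7044/(-24854 - 236) = 7044/(-25090) = 7044*(-1/25090) = -3522/12545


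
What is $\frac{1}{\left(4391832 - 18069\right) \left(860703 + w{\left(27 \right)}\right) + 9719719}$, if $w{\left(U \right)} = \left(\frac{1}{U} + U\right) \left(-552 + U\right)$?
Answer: $\frac{3}{11107312557574} \approx 2.7009 \cdot 10^{-13}$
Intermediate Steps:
$w{\left(U \right)} = \left(-552 + U\right) \left(U + \frac{1}{U}\right)$ ($w{\left(U \right)} = \left(U + \frac{1}{U}\right) \left(-552 + U\right) = \left(-552 + U\right) \left(U + \frac{1}{U}\right)$)
$\frac{1}{\left(4391832 - 18069\right) \left(860703 + w{\left(27 \right)}\right) + 9719719} = \frac{1}{\left(4391832 - 18069\right) \left(860703 + \left(1 + 27^{2} - 14904 - \frac{552}{27}\right)\right) + 9719719} = \frac{1}{4373763 \left(860703 + \left(1 + 729 - 14904 - \frac{184}{9}\right)\right) + 9719719} = \frac{1}{4373763 \left(860703 - \frac{127750}{9}\right) + 9719719} = \frac{1}{4373763 \cdot \frac{7618577}{9} + 9719719} = \frac{1}{\frac{11107283398417}{3} + 9719719} = \frac{1}{\frac{11107312557574}{3}} = \frac{3}{11107312557574}$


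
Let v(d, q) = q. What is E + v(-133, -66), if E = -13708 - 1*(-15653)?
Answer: 1879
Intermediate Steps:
E = 1945 (E = -13708 + 15653 = 1945)
E + v(-133, -66) = 1945 - 66 = 1879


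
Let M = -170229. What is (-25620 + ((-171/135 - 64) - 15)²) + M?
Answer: -42616409/225 ≈ -1.8941e+5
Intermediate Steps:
(-25620 + ((-171/135 - 64) - 15)²) + M = (-25620 + ((-171/135 - 64) - 15)²) - 170229 = (-25620 + ((-171*1/135 - 64) - 15)²) - 170229 = (-25620 + ((-19/15 - 64) - 15)²) - 170229 = (-25620 + (-979/15 - 15)²) - 170229 = (-25620 + (-1204/15)²) - 170229 = (-25620 + 1449616/225) - 170229 = -4314884/225 - 170229 = -42616409/225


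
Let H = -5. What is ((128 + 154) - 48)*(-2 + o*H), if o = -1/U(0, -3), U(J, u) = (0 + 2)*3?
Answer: -273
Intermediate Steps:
U(J, u) = 6 (U(J, u) = 2*3 = 6)
o = -1/6 ≈ -0.16667
((128 + 154) - 48)*(-2 + o*H) = ((128 + 154) - 48)*(-2 - 1/6*(-5)) = (282 - 48)*(-2 + 5/6) = 234*(-7/6) = -273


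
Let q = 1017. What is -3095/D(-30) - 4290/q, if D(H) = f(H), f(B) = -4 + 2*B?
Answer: 957685/21696 ≈ 44.141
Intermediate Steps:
D(H) = -4 + 2*H
-3095/D(-30) - 4290/q = -3095/(-4 + 2*(-30)) - 4290/1017 = -3095/(-4 - 60) - 4290*1/1017 = -3095/(-64) - 1430/339 = -3095*(-1/64) - 1430/339 = 3095/64 - 1430/339 = 957685/21696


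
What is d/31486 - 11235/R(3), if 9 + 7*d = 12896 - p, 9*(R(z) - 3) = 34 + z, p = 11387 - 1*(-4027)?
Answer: -1591864997/1007552 ≈ -1579.9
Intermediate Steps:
p = 15414 (p = 11387 + 4027 = 15414)
R(z) = 61/9 + z/9 (R(z) = 3 + (34 + z)/9 = 3 + (34/9 + z/9) = 61/9 + z/9)
d = -361 (d = -9/7 + (12896 - 1*15414)/7 = -9/7 + (12896 - 15414)/7 = -9/7 + (1/7)*(-2518) = -9/7 - 2518/7 = -361)
d/31486 - 11235/R(3) = -361/31486 - 11235/(61/9 + (1/9)*3) = -361*1/31486 - 11235/(61/9 + 1/3) = -361/31486 - 11235/64/9 = -361/31486 - 11235*9/64 = -361/31486 - 101115/64 = -1591864997/1007552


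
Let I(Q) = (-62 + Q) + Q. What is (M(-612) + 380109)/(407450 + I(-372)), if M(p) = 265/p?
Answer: 33232349/35552304 ≈ 0.93474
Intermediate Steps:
I(Q) = -62 + 2*Q
(M(-612) + 380109)/(407450 + I(-372)) = (265/(-612) + 380109)/(407450 + (-62 + 2*(-372))) = (265*(-1/612) + 380109)/(407450 + (-62 - 744)) = (-265/612 + 380109)/(407450 - 806) = (232626443/612)/406644 = (232626443/612)*(1/406644) = 33232349/35552304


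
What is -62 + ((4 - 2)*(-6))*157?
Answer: -1946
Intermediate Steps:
-62 + ((4 - 2)*(-6))*157 = -62 + (2*(-6))*157 = -62 - 12*157 = -62 - 1884 = -1946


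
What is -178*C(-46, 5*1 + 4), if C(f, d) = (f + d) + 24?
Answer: 2314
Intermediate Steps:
C(f, d) = 24 + d + f (C(f, d) = (d + f) + 24 = 24 + d + f)
-178*C(-46, 5*1 + 4) = -178*(24 + (5*1 + 4) - 46) = -178*(24 + (5 + 4) - 46) = -178*(24 + 9 - 46) = -178*(-13) = 2314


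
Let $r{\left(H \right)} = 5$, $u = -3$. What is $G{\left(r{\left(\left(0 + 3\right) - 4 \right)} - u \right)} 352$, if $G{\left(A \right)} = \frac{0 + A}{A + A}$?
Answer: $176$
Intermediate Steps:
$G{\left(A \right)} = \frac{1}{2}$ ($G{\left(A \right)} = \frac{A}{2 A} = A \frac{1}{2 A} = \frac{1}{2}$)
$G{\left(r{\left(\left(0 + 3\right) - 4 \right)} - u \right)} 352 = \frac{1}{2} \cdot 352 = 176$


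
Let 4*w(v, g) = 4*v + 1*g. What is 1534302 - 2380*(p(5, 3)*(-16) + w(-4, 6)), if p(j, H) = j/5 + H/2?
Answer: 1635452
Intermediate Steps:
p(j, H) = H/2 + j/5 (p(j, H) = j*(⅕) + H*(½) = j/5 + H/2 = H/2 + j/5)
w(v, g) = v + g/4 (w(v, g) = (4*v + 1*g)/4 = (4*v + g)/4 = (g + 4*v)/4 = v + g/4)
1534302 - 2380*(p(5, 3)*(-16) + w(-4, 6)) = 1534302 - 2380*(((½)*3 + (⅕)*5)*(-16) + (-4 + (¼)*6)) = 1534302 - 2380*((3/2 + 1)*(-16) + (-4 + 3/2)) = 1534302 - 2380*((5/2)*(-16) - 5/2) = 1534302 - 2380*(-40 - 5/2) = 1534302 - 2380*(-85)/2 = 1534302 - 1*(-101150) = 1534302 + 101150 = 1635452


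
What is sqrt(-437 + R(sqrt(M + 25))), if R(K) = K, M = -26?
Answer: sqrt(-437 + I) ≈ 0.0239 + 20.905*I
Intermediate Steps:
sqrt(-437 + R(sqrt(M + 25))) = sqrt(-437 + sqrt(-26 + 25)) = sqrt(-437 + sqrt(-1)) = sqrt(-437 + I)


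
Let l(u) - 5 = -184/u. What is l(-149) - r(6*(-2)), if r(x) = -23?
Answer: 4356/149 ≈ 29.235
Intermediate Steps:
l(u) = 5 - 184/u
l(-149) - r(6*(-2)) = (5 - 184/(-149)) - 1*(-23) = (5 - 184*(-1/149)) + 23 = (5 + 184/149) + 23 = 929/149 + 23 = 4356/149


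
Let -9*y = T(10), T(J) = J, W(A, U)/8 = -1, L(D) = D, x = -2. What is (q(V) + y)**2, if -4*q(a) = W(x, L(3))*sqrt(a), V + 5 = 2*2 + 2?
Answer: 64/81 ≈ 0.79012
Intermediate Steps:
W(A, U) = -8 (W(A, U) = 8*(-1) = -8)
y = -10/9 (y = -1/9*10 = -10/9 ≈ -1.1111)
V = 1 (V = -5 + (2*2 + 2) = -5 + (4 + 2) = -5 + 6 = 1)
q(a) = 2*sqrt(a) (q(a) = -(-2)*sqrt(a) = 2*sqrt(a))
(q(V) + y)**2 = (2*sqrt(1) - 10/9)**2 = (2*1 - 10/9)**2 = (2 - 10/9)**2 = (8/9)**2 = 64/81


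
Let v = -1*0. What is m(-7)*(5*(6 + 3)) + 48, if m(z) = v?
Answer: 48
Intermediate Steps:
v = 0
m(z) = 0
m(-7)*(5*(6 + 3)) + 48 = 0*(5*(6 + 3)) + 48 = 0*(5*9) + 48 = 0*45 + 48 = 0 + 48 = 48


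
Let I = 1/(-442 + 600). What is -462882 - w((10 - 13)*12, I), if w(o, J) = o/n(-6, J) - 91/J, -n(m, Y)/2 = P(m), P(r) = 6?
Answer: -448507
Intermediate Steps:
n(m, Y) = -12 (n(m, Y) = -2*6 = -12)
I = 1/158 ≈ 0.0063291
w(o, J) = -91/J - o/12 (w(o, J) = o/(-12) - 91/J = o*(-1/12) - 91/J = -o/12 - 91/J = -91/J - o/12)
-462882 - w((10 - 13)*12, I) = -462882 - (-91/1/158 - (10 - 13)*12/12) = -462882 - (-91*158 - (-1)*12/4) = -462882 - (-14378 - 1/12*(-36)) = -462882 - (-14378 + 3) = -462882 - 1*(-14375) = -462882 + 14375 = -448507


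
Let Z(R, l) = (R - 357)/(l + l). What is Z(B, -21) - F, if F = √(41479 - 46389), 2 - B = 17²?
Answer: 46/3 - I*√4910 ≈ 15.333 - 70.071*I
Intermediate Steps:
B = -287 (B = 2 - 1*17² = 2 - 1*289 = 2 - 289 = -287)
Z(R, l) = (-357 + R)/(2*l) (Z(R, l) = (-357 + R)/((2*l)) = (-357 + R)*(1/(2*l)) = (-357 + R)/(2*l))
F = I*√4910 (F = √(-4910) = I*√4910 ≈ 70.071*I)
Z(B, -21) - F = (½)*(-357 - 287)/(-21) - I*√4910 = (½)*(-1/21)*(-644) - I*√4910 = 46/3 - I*√4910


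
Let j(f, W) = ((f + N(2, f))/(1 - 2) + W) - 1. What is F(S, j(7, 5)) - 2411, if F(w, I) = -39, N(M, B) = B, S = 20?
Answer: -2450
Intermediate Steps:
j(f, W) = -1 + W - 2*f (j(f, W) = ((f + f)/(1 - 2) + W) - 1 = ((2*f)/(-1) + W) - 1 = ((2*f)*(-1) + W) - 1 = (-2*f + W) - 1 = (W - 2*f) - 1 = -1 + W - 2*f)
F(S, j(7, 5)) - 2411 = -39 - 2411 = -2450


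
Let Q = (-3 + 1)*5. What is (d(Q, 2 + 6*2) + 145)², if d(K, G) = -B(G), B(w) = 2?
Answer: 20449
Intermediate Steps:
Q = -10 (Q = -2*5 = -10)
d(K, G) = -2 (d(K, G) = -1*2 = -2)
(d(Q, 2 + 6*2) + 145)² = (-2 + 145)² = 143² = 20449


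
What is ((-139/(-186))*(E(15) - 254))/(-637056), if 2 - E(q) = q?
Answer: 12371/39497472 ≈ 0.00031321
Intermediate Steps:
E(q) = 2 - q
((-139/(-186))*(E(15) - 254))/(-637056) = ((-139/(-186))*((2 - 1*15) - 254))/(-637056) = ((-139*(-1/186))*((2 - 15) - 254))*(-1/637056) = (139*(-13 - 254)/186)*(-1/637056) = ((139/186)*(-267))*(-1/637056) = -12371/62*(-1/637056) = 12371/39497472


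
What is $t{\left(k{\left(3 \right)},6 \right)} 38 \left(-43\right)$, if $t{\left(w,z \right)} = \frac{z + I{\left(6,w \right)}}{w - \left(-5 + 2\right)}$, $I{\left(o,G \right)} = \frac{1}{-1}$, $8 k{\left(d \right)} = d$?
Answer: $- \frac{65360}{27} \approx -2420.7$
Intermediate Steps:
$k{\left(d \right)} = \frac{d}{8}$
$I{\left(o,G \right)} = -1$
$t{\left(w,z \right)} = \frac{-1 + z}{3 + w}$ ($t{\left(w,z \right)} = \frac{z - 1}{w - \left(-5 + 2\right)} = \frac{-1 + z}{w - -3} = \frac{-1 + z}{w + 3} = \frac{-1 + z}{3 + w}$)
$t{\left(k{\left(3 \right)},6 \right)} 38 \left(-43\right) = \frac{-1 + 6}{3 + \frac{1}{8} \cdot 3} \cdot 38 \left(-43\right) = \frac{1}{3 + \frac{3}{8}} \cdot 5 \cdot 38 \left(-43\right) = \frac{1}{\frac{27}{8}} \cdot 5 \cdot 38 \left(-43\right) = \frac{8}{27} \cdot 5 \cdot 38 \left(-43\right) = \frac{40}{27} \cdot 38 \left(-43\right) = \frac{1520}{27} \left(-43\right) = - \frac{65360}{27}$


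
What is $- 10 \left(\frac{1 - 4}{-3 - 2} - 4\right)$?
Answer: $34$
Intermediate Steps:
$- 10 \left(\frac{1 - 4}{-3 - 2} - 4\right) = - 10 \left(\frac{1 - 4}{-5} - 4\right) = - 10 \left(\left(1 - 4\right) \left(- \frac{1}{5}\right) - 4\right) = - 10 \left(\left(-3\right) \left(- \frac{1}{5}\right) - 4\right) = - 10 \left(\frac{3}{5} - 4\right) = \left(-10\right) \left(- \frac{17}{5}\right) = 34$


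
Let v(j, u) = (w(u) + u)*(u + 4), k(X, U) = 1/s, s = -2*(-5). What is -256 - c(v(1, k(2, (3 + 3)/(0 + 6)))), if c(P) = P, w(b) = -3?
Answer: -24411/100 ≈ -244.11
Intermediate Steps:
s = 10
k(X, U) = ⅒ (k(X, U) = 1/10 = ⅒)
v(j, u) = (-3 + u)*(4 + u) (v(j, u) = (-3 + u)*(u + 4) = (-3 + u)*(4 + u))
-256 - c(v(1, k(2, (3 + 3)/(0 + 6)))) = -256 - (-12 + ⅒ + (⅒)²) = -256 - (-12 + ⅒ + 1/100) = -256 - 1*(-1189/100) = -256 + 1189/100 = -24411/100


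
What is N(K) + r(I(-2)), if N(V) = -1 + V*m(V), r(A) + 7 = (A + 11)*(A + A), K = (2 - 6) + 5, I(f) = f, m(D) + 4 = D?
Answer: -47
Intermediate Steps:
m(D) = -4 + D
K = 1 (K = -4 + 5 = 1)
r(A) = -7 + 2*A*(11 + A) (r(A) = -7 + (A + 11)*(A + A) = -7 + (11 + A)*(2*A) = -7 + 2*A*(11 + A))
N(V) = -1 + V*(-4 + V)
N(K) + r(I(-2)) = (-1 + 1*(-4 + 1)) + (-7 + 2*(-2)² + 22*(-2)) = (-1 + 1*(-3)) + (-7 + 2*4 - 44) = (-1 - 3) + (-7 + 8 - 44) = -4 - 43 = -47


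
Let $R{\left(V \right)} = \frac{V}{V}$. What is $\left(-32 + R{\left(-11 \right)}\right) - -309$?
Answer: $278$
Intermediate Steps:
$R{\left(V \right)} = 1$
$\left(-32 + R{\left(-11 \right)}\right) - -309 = \left(-32 + 1\right) - -309 = -31 + 309 = 278$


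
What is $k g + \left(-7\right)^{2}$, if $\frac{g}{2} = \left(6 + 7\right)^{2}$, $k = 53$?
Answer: $17963$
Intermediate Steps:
$g = 338$ ($g = 2 \left(6 + 7\right)^{2} = 2 \cdot 13^{2} = 2 \cdot 169 = 338$)
$k g + \left(-7\right)^{2} = 53 \cdot 338 + \left(-7\right)^{2} = 17914 + 49 = 17963$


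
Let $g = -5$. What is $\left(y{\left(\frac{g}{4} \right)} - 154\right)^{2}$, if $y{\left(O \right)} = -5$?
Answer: $25281$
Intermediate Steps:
$\left(y{\left(\frac{g}{4} \right)} - 154\right)^{2} = \left(-5 - 154\right)^{2} = \left(-159\right)^{2} = 25281$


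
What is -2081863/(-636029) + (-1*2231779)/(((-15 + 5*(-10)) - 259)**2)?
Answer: -1200930515303/66767780304 ≈ -17.987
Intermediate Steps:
-2081863/(-636029) + (-1*2231779)/(((-15 + 5*(-10)) - 259)**2) = -2081863*(-1/636029) - 2231779/((-15 - 50) - 259)**2 = 2081863/636029 - 2231779/(-65 - 259)**2 = 2081863/636029 - 2231779/((-324)**2) = 2081863/636029 - 2231779/104976 = -1200930515303/66767780304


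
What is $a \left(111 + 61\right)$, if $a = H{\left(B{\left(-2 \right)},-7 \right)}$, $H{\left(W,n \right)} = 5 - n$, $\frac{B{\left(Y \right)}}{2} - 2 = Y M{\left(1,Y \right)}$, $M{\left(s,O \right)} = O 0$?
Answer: $2064$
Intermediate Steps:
$M{\left(s,O \right)} = 0$
$B{\left(Y \right)} = 4$ ($B{\left(Y \right)} = 4 + 2 Y 0 = 4 + 2 \cdot 0 = 4 + 0 = 4$)
$a = 12$ ($a = 5 - -7 = 5 + 7 = 12$)
$a \left(111 + 61\right) = 12 \left(111 + 61\right) = 12 \cdot 172 = 2064$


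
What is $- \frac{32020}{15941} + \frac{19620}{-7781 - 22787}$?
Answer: $- \frac{322887445}{121821122} \approx -2.6505$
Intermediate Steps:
$- \frac{32020}{15941} + \frac{19620}{-7781 - 22787} = \left(-32020\right) \frac{1}{15941} + \frac{19620}{-30568} = - \frac{32020}{15941} + 19620 \left(- \frac{1}{30568}\right) = - \frac{32020}{15941} - \frac{4905}{7642} = - \frac{322887445}{121821122}$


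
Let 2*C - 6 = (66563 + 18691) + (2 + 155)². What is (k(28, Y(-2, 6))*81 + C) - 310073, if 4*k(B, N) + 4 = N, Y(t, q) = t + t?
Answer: -510561/2 ≈ -2.5528e+5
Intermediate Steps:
Y(t, q) = 2*t
k(B, N) = -1 + N/4
C = 109909/2 (C = 3 + ((66563 + 18691) + (2 + 155)²)/2 = 3 + (85254 + 157²)/2 = 3 + (85254 + 24649)/2 = 3 + (½)*109903 = 3 + 109903/2 = 109909/2 ≈ 54955.)
(k(28, Y(-2, 6))*81 + C) - 310073 = ((-1 + (2*(-2))/4)*81 + 109909/2) - 310073 = ((-1 + (¼)*(-4))*81 + 109909/2) - 310073 = ((-1 - 1)*81 + 109909/2) - 310073 = (-2*81 + 109909/2) - 310073 = (-162 + 109909/2) - 310073 = 109585/2 - 310073 = -510561/2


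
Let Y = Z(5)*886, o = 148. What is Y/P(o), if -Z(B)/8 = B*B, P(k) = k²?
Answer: -11075/1369 ≈ -8.0898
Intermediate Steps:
Z(B) = -8*B² (Z(B) = -8*B*B = -8*B²)
Y = -177200 (Y = -8*5²*886 = -8*25*886 = -200*886 = -177200)
Y/P(o) = -177200/(148²) = -177200/21904 = -177200*1/21904 = -11075/1369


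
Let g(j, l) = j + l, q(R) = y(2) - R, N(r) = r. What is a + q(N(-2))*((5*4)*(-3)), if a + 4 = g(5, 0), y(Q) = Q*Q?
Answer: -359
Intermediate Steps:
y(Q) = Q**2
q(R) = 4 - R (q(R) = 2**2 - R = 4 - R)
a = 1 (a = -4 + (5 + 0) = -4 + 5 = 1)
a + q(N(-2))*((5*4)*(-3)) = 1 + (4 - 1*(-2))*((5*4)*(-3)) = 1 + (4 + 2)*(20*(-3)) = 1 + 6*(-60) = 1 - 360 = -359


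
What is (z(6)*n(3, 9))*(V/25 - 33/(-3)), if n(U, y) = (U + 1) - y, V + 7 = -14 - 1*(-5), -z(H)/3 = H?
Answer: 4662/5 ≈ 932.40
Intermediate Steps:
z(H) = -3*H
V = -16 (V = -7 + (-14 - 1*(-5)) = -7 + (-14 + 5) = -7 - 9 = -16)
n(U, y) = 1 + U - y (n(U, y) = (1 + U) - y = 1 + U - y)
(z(6)*n(3, 9))*(V/25 - 33/(-3)) = ((-3*6)*(1 + 3 - 1*9))*(-16/25 - 33/(-3)) = (-18*(1 + 3 - 9))*(-16*1/25 - 33*(-1/3)) = (-18*(-5))*(-16/25 + 11) = 90*(259/25) = 4662/5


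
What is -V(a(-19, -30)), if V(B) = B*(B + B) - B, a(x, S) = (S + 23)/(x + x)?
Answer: 42/361 ≈ 0.11634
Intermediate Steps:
a(x, S) = (23 + S)/(2*x) (a(x, S) = (23 + S)/((2*x)) = (23 + S)*(1/(2*x)) = (23 + S)/(2*x))
V(B) = -B + 2*B**2 (V(B) = B*(2*B) - B = 2*B**2 - B = -B + 2*B**2)
-V(a(-19, -30)) = -(1/2)*(23 - 30)/(-19)*(-1 + 2*((1/2)*(23 - 30)/(-19))) = -(1/2)*(-1/19)*(-7)*(-1 + 2*((1/2)*(-1/19)*(-7))) = -7*(-1 + 2*(7/38))/38 = -7*(-1 + 7/19)/38 = -7*(-12)/(38*19) = -1*(-42/361) = 42/361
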